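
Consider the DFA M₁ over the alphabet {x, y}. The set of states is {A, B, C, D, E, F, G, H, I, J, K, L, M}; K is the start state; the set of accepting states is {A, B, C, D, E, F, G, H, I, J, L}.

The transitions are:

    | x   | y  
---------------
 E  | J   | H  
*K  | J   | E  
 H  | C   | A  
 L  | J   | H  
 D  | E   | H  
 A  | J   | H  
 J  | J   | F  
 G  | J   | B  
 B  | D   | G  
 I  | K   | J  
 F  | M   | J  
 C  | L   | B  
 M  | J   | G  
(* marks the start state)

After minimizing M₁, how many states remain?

6

First remove the unreachable states {I}; 12 states remain.
P0 = {A,B,C,D,E,F,G,H,J,L} | {K,M}.
Refine {A,B,C,D,E,F,G,H,J,L} on symbol x: members go to different blocks, giving {A,B,C,D,E,G,H,J,L} and {F}.
Split {A,B,C,D,E,G,H,J,L} by δ(·,y) → {A,B,C,D,E,G,H,L} and {J}.
On input x, block {A,B,C,D,E,G,H,L} splits into {A,E,G,L} and {B,C,D,H}.
Split {B,C,D,H} by δ(·,x) → {B,H} and {C,D}.
The partition is now stable with 6 blocks: {A,E,G,L} | {K,M} | {F} | {J} | {B,H} | {C,D}.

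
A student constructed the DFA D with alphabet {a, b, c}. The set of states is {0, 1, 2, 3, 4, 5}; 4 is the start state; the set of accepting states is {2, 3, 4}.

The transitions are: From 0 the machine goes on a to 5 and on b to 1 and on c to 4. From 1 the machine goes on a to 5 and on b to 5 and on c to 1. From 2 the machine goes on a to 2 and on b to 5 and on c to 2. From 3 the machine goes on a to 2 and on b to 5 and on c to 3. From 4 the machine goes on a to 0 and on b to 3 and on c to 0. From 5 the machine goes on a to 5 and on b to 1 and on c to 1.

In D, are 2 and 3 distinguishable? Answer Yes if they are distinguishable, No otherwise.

No

Every state is reachable, so we keep all 6.
Initial partition by acceptance: {2,3,4} | {0,1,5}.
On input a, block {2,3,4} splits into {2,3} and {4}.
Split {0,1,5} by δ(·,c) → {1,5} and {0}.
The partition is now stable with 4 blocks: {2,3} | {1,5} | {4} | {0}.
2 and 3 lie in the same block of the stable partition, so they are equivalent — no string distinguishes them.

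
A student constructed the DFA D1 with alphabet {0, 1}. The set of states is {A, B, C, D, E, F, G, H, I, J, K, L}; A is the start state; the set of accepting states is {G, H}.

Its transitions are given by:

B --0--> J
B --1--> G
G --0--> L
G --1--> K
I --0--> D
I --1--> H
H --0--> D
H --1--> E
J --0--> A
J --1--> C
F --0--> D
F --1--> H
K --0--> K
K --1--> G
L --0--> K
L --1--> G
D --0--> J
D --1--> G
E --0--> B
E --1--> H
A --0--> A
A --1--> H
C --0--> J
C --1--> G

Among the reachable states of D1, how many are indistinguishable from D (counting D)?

Reachable states from the start: {A,B,C,D,E,G,H,J,K,L}. Unreachable: {F,I} — drop them.
Start with accepting vs non-accepting: {G,H} | {A,B,C,D,E,J,K,L}.
Split {A,B,C,D,E,J,K,L} by δ(·,1) → {A,B,C,D,E,K,L} and {J}.
Split {A,B,C,D,E,K,L} by δ(·,0) → {A,E,K,L} and {B,C,D}.
On input 0, block {G,H} splits into {G} and {H}.
Refine {A,E,K,L} on symbol 0: members go to different blocks, giving {A,K,L} and {E}.
Refine {A,K,L} on symbol 1: members go to different blocks, giving {K,L} and {A}.
Stable partition: {G} | {K,L} | {J} | {B,C,D} | {H} | {E} | {A} — 7 equivalence classes.
State D belongs to the block {B,C,D}, which has 3 states.

3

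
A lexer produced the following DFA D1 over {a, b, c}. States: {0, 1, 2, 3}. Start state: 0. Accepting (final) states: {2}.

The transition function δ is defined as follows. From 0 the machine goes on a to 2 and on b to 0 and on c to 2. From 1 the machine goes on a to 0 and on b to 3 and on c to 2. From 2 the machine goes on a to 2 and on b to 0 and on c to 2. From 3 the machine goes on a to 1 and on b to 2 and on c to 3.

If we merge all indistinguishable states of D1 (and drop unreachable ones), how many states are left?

2

First remove the unreachable states {1,3}; 2 states remain.
Initial partition by acceptance: {2} | {0}.
Stable partition: {2} | {0} — 2 equivalence classes.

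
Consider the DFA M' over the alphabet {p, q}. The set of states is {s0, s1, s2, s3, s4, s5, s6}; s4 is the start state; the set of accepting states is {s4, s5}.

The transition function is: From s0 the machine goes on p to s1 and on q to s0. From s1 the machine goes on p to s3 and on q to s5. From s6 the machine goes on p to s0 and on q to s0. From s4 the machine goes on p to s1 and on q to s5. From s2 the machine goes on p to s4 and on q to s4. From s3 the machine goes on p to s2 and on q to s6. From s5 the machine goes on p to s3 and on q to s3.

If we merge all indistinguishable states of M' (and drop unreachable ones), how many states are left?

All states are reachable from the start state.
P0 = {s4,s5} | {s0,s1,s2,s3,s6}.
On input q, block {s4,s5} splits into {s4} and {s5}.
Split {s0,s1,s2,s3,s6} by δ(·,p) → {s0,s1,s3,s6} and {s2}.
Split {s0,s1,s3,s6} by δ(·,p) → {s0,s1,s6} and {s3}.
Split {s0,s1,s6} by δ(·,p) → {s0,s6} and {s1}.
On input p, block {s0,s6} splits into {s0} and {s6}.
Stable partition: {s4} | {s0} | {s5} | {s2} | {s3} | {s1} | {s6} — 7 equivalence classes.

7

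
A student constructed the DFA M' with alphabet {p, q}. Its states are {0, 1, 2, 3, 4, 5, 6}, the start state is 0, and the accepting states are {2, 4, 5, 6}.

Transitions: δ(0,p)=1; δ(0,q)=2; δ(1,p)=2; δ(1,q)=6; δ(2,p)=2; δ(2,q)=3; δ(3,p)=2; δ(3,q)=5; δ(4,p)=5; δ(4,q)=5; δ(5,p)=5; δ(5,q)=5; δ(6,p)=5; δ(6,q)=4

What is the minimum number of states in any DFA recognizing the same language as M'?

4

Start with accepting vs non-accepting: {2,4,5,6} | {0,1,3}.
Refine {2,4,5,6} on symbol q: members go to different blocks, giving {4,5,6} and {2}.
On input p, block {0,1,3} splits into {1,3} and {0}.
Stable partition: {4,5,6} | {1,3} | {2} | {0} — 4 equivalence classes.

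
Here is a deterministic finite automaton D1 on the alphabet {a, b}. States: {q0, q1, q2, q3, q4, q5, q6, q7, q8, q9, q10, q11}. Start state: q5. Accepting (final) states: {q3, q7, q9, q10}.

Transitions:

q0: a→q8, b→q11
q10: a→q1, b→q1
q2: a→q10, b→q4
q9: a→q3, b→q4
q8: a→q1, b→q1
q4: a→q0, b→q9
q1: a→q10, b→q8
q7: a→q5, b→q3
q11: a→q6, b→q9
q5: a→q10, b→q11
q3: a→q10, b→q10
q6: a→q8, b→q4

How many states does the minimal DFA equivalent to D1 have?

Reachable states from the start: {q0,q1,q3,q4,q5,q6,q8,q9,q10,q11}. Unreachable: {q2,q7} — drop them.
Initial partition by acceptance: {q3,q9,q10} | {q0,q1,q4,q5,q6,q8,q11}.
Refine {q3,q9,q10} on symbol a: members go to different blocks, giving {q3,q9} and {q10}.
Split {q3,q9} by δ(·,a) → {q3} and {q9}.
Refine {q0,q1,q4,q5,q6,q8,q11} on symbol a: members go to different blocks, giving {q0,q4,q6,q8,q11} and {q1,q5}.
On input a, block {q0,q4,q6,q8,q11} splits into {q0,q4,q6,q11} and {q8}.
Refine {q0,q4,q6,q11} on symbol a: members go to different blocks, giving {q0,q6} and {q4,q11}.
On input b, block {q1,q5} splits into {q1} and {q5}.
The partition is now stable with 8 blocks: {q3} | {q0,q6} | {q10} | {q9} | {q1} | {q8} | {q4,q11} | {q5}.

8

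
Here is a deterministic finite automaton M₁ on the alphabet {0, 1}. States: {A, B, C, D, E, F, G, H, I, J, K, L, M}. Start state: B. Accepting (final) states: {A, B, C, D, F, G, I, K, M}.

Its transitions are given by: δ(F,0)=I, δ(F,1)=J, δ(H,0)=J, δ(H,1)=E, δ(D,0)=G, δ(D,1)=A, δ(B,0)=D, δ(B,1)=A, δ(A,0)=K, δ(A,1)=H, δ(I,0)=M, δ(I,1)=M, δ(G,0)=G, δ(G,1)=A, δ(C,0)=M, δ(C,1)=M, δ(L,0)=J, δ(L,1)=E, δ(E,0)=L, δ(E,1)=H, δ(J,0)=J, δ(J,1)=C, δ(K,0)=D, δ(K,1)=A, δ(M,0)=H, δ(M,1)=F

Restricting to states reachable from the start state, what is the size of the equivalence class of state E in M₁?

1

Every state is reachable, so we keep all 13.
P0 = {A,B,C,D,F,G,I,K,M} | {E,H,J,L}.
On input 0, block {A,B,C,D,F,G,I,K,M} splits into {A,B,C,D,F,G,I,K} and {M}.
Refine {A,B,C,D,F,G,I,K} on symbol 0: members go to different blocks, giving {A,B,D,F,G,K} and {C,I}.
Split {A,B,D,F,G,K} by δ(·,0) → {A,B,D,G,K} and {F}.
Refine {A,B,D,G,K} on symbol 1: members go to different blocks, giving {B,D,G,K} and {A}.
Split {E,H,J,L} by δ(·,1) → {E,H,L} and {J}.
Refine {E,H,L} on symbol 0: members go to different blocks, giving {H,L} and {E}.
Stable partition: {B,D,G,K} | {H,L} | {M} | {C,I} | {F} | {A} | {J} | {E} — 8 equivalence classes.
The equivalence class containing E is {E}, of size 1.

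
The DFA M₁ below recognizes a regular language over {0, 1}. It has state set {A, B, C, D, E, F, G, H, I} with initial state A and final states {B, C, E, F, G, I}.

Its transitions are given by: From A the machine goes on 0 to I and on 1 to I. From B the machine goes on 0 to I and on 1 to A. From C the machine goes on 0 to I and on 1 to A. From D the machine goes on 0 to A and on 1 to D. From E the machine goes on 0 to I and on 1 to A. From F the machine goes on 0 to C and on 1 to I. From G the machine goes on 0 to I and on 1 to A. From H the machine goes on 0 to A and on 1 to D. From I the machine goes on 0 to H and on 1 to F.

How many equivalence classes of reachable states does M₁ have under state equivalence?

States {B,E,G} cannot be reached from the start state, so discard them.
Start with accepting vs non-accepting: {C,F,I} | {A,D,H}.
Split {C,F,I} by δ(·,0) → {C,F} and {I}.
Split {C,F} by δ(·,0) → {C} and {F}.
Split {A,D,H} by δ(·,0) → {D,H} and {A}.
No further refinement is possible. Final partition (5 blocks): {C} | {D,H} | {I} | {F} | {A}.

5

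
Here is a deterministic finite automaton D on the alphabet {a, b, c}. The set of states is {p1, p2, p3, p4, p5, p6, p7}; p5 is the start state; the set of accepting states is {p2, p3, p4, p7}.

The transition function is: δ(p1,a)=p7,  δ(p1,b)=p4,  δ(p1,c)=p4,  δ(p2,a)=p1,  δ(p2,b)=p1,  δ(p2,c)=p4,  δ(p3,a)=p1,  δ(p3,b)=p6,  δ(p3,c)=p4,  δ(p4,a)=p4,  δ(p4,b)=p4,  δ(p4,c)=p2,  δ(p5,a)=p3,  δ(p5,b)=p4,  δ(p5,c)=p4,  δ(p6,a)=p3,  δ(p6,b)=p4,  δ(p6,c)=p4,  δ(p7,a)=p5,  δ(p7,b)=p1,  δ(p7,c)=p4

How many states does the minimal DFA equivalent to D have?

3

All states are reachable from the start state.
Start with accepting vs non-accepting: {p2,p3,p4,p7} | {p1,p5,p6}.
On input a, block {p2,p3,p4,p7} splits into {p2,p3,p7} and {p4}.
Stable partition: {p2,p3,p7} | {p1,p5,p6} | {p4} — 3 equivalence classes.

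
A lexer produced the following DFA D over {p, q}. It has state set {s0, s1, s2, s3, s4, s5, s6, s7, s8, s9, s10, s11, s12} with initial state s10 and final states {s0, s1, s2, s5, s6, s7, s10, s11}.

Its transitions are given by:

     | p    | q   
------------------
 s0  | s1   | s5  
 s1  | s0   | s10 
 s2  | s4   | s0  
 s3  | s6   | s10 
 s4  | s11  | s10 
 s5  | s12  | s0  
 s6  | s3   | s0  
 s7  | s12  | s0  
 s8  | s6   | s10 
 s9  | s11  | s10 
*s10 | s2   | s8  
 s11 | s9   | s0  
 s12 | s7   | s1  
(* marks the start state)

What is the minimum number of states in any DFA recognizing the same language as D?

Initial partition by acceptance: {s0,s1,s2,s5,s6,s7,s10,s11} | {s3,s4,s8,s9,s12}.
Split {s0,s1,s2,s5,s6,s7,s10,s11} by δ(·,p) → {s2,s5,s6,s7,s11} and {s0,s1,s10}.
Split {s0,s1,s10} by δ(·,p) → {s0,s1} and {s10}.
Refine {s3,s4,s8,s9,s12} on symbol q: members go to different blocks, giving {s3,s4,s8,s9} and {s12}.
Split {s2,s5,s6,s7,s11} by δ(·,p) → {s2,s6,s11} and {s5,s7}.
Split {s0,s1} by δ(·,q) → {s0} and {s1}.
No further refinement is possible. Final partition (7 blocks): {s2,s6,s11} | {s3,s4,s8,s9} | {s0} | {s10} | {s12} | {s5,s7} | {s1}.

7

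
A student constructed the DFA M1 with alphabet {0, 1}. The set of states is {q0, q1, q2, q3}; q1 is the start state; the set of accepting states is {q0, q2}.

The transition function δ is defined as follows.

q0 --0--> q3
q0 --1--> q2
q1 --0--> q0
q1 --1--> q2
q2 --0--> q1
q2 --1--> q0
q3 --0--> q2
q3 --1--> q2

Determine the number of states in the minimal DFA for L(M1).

P0 = {q0,q2} | {q1,q3}.
The partition is now stable with 2 blocks: {q0,q2} | {q1,q3}.

2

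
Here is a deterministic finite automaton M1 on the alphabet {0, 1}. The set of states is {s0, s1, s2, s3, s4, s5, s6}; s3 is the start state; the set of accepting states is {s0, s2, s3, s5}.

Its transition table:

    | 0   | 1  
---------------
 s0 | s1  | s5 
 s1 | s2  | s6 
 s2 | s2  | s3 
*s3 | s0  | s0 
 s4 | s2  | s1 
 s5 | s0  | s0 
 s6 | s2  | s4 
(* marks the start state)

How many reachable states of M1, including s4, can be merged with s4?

3

All states are reachable from the start state.
Start with accepting vs non-accepting: {s0,s2,s3,s5} | {s1,s4,s6}.
On input 0, block {s0,s2,s3,s5} splits into {s2,s3,s5} and {s0}.
On input 0, block {s2,s3,s5} splits into {s3,s5} and {s2}.
Stable partition: {s3,s5} | {s1,s4,s6} | {s0} | {s2} — 4 equivalence classes.
State s4 belongs to the block {s1,s4,s6}, which has 3 states.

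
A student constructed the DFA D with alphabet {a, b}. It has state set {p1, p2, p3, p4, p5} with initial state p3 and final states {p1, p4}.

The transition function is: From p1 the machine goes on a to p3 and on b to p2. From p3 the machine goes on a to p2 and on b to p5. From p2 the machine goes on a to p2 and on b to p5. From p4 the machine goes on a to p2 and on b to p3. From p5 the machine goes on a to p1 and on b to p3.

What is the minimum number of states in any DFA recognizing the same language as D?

Reachable states from the start: {p1,p2,p3,p5}. Unreachable: {p4} — drop them.
P0 = {p1} | {p2,p3,p5}.
Split {p2,p3,p5} by δ(·,a) → {p2,p3} and {p5}.
No further refinement is possible. Final partition (3 blocks): {p1} | {p2,p3} | {p5}.

3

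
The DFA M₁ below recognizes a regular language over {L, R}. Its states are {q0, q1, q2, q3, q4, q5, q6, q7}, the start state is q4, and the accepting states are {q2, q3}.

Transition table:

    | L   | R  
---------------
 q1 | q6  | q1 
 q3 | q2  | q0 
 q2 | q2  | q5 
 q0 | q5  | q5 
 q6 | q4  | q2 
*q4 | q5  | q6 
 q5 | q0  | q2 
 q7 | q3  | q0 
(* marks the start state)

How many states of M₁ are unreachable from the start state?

3

No path from q4 leads to q1, q3, q7; the other 5 states are all reachable.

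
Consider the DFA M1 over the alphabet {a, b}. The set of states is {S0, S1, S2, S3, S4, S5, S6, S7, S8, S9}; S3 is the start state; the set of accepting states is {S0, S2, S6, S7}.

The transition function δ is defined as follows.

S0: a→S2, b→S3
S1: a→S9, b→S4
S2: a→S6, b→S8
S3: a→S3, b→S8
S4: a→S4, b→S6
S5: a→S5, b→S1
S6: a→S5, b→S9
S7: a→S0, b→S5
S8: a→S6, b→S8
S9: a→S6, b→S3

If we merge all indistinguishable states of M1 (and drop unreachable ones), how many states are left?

7

Reachable states from the start: {S1,S3,S4,S5,S6,S8,S9}. Unreachable: {S0,S2,S7} — drop them.
Start with accepting vs non-accepting: {S6} | {S1,S3,S4,S5,S8,S9}.
Refine {S1,S3,S4,S5,S8,S9} on symbol a: members go to different blocks, giving {S1,S3,S4,S5} and {S8,S9}.
Split {S1,S3,S4,S5} by δ(·,a) → {S3,S4,S5} and {S1}.
Refine {S3,S4,S5} on symbol b: members go to different blocks, giving {S3} and {S4} and {S5}.
On input b, block {S8,S9} splits into {S8} and {S9}.
No further refinement is possible. Final partition (7 blocks): {S6} | {S3} | {S8} | {S1} | {S4} | {S5} | {S9}.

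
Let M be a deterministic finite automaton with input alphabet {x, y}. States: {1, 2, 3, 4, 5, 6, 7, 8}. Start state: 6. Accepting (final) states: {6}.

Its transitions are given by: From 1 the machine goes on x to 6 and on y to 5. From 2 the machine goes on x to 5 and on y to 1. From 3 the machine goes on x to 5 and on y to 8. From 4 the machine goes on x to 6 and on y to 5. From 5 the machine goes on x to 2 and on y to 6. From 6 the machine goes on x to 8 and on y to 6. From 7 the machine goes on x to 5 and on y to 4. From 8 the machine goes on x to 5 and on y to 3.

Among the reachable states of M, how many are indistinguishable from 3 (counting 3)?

2

Reachable states from the start: {1,2,3,5,6,8}. Unreachable: {4,7} — drop them.
Initial partition by acceptance: {6} | {1,2,3,5,8}.
On input x, block {1,2,3,5,8} splits into {2,3,5,8} and {1}.
Refine {2,3,5,8} on symbol y: members go to different blocks, giving {3,8} and {2} and {5}.
Stable partition: {6} | {3,8} | {1} | {2} | {5} — 5 equivalence classes.
State 3 belongs to the block {3,8}, which has 2 states.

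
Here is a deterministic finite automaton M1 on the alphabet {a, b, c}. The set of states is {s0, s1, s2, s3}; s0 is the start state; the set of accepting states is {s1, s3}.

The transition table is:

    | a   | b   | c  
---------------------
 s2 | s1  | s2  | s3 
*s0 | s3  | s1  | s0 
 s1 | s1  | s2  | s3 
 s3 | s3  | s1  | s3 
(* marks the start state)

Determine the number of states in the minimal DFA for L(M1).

4

Start with accepting vs non-accepting: {s1,s3} | {s0,s2}.
Refine {s1,s3} on symbol b: members go to different blocks, giving {s1} and {s3}.
Refine {s0,s2} on symbol a: members go to different blocks, giving {s0} and {s2}.
No further refinement is possible. Final partition (4 blocks): {s1} | {s0} | {s3} | {s2}.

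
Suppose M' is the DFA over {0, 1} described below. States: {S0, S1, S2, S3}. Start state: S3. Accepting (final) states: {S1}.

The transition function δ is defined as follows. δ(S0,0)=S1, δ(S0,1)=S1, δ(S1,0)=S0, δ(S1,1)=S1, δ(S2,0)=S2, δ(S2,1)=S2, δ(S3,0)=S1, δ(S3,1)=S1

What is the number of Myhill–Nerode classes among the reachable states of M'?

First remove the unreachable states {S2}; 3 states remain.
Start with accepting vs non-accepting: {S1} | {S0,S3}.
No further refinement is possible. Final partition (2 blocks): {S1} | {S0,S3}.

2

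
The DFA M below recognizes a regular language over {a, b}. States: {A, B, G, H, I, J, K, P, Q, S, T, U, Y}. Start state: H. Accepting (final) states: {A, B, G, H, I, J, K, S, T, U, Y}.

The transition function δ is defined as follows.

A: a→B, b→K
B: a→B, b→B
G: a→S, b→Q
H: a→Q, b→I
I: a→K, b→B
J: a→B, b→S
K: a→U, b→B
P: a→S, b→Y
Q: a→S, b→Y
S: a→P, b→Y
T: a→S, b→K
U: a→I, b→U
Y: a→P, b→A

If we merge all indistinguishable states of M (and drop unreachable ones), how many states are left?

Reachable states from the start: {A,B,H,I,K,P,Q,S,U,Y}. Unreachable: {G,J,T} — drop them.
P0 = {A,B,H,I,K,S,U,Y} | {P,Q}.
Refine {A,B,H,I,K,S,U,Y} on symbol a: members go to different blocks, giving {A,B,I,K,U} and {H,S,Y}.
Split {H,S,Y} by δ(·,b) → {H,Y} and {S}.
Stable partition: {A,B,I,K,U} | {P,Q} | {H,Y} | {S} — 4 equivalence classes.

4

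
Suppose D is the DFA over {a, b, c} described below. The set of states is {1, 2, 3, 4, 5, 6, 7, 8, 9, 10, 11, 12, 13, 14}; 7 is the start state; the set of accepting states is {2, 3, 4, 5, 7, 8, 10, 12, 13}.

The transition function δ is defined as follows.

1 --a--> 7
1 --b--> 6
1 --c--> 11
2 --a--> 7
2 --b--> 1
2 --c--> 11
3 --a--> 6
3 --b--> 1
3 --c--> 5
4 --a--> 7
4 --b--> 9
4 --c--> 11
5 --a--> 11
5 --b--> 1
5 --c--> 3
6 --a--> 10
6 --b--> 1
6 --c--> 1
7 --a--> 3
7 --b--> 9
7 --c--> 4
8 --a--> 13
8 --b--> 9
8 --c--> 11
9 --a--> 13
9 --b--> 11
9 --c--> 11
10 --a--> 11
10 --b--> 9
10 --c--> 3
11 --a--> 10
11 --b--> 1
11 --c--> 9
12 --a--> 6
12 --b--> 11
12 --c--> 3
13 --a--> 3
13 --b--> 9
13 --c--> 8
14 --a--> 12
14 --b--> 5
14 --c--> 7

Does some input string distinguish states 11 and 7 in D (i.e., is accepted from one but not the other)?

First remove the unreachable states {2,12,14}; 11 states remain.
Start with accepting vs non-accepting: {3,4,5,7,8,10,13} | {1,6,9,11}.
Split {3,4,5,7,8,10,13} by δ(·,a) → {4,7,8,13} and {3,5,10}.
On input a, block {4,7,8,13} splits into {4,8} and {7,13}.
On input a, block {1,6,9,11} splits into {1,9} and {6,11}.
No further refinement is possible. Final partition (5 blocks): {4,8} | {1,9} | {3,5,10} | {7,13} | {6,11}.
11 and 7 end up in different blocks, so they are distinguishable. For instance, the string 'ε' is accepted from only 7.

Yes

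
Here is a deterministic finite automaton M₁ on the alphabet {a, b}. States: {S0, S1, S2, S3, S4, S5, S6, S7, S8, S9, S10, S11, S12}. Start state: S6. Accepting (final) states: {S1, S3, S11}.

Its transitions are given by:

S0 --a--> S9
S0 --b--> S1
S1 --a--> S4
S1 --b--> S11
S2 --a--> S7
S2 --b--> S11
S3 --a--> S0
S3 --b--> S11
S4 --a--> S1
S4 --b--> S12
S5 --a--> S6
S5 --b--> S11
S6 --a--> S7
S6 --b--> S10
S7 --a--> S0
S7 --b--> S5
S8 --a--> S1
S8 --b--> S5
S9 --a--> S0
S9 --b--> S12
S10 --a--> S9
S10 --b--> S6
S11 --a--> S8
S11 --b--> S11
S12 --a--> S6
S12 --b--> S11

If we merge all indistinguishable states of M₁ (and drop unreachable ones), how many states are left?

First remove the unreachable states {S2,S3}; 11 states remain.
Initial partition by acceptance: {S1,S11} | {S0,S4,S5,S6,S7,S8,S9,S10,S12}.
On input a, block {S0,S4,S5,S6,S7,S8,S9,S10,S12} splits into {S0,S5,S6,S7,S9,S10,S12} and {S4,S8}.
On input b, block {S0,S5,S6,S7,S9,S10,S12} splits into {S6,S7,S9,S10} and {S0,S5,S12}.
Refine {S6,S7,S9,S10} on symbol a: members go to different blocks, giving {S6,S10} and {S7,S9}.
On input a, block {S0,S5,S12} splits into {S5,S12} and {S0}.
Stable partition: {S1,S11} | {S6,S10} | {S4,S8} | {S5,S12} | {S7,S9} | {S0} — 6 equivalence classes.

6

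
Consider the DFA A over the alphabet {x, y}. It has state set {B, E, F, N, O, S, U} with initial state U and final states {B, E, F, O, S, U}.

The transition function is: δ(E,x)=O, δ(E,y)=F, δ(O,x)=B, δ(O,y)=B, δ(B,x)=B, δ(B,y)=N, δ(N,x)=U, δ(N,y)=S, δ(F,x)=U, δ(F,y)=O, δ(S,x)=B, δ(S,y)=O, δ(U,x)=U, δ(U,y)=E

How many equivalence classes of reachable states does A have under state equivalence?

7

Initial partition by acceptance: {B,E,F,O,S,U} | {N}.
Split {B,E,F,O,S,U} by δ(·,y) → {E,F,O,S,U} and {B}.
Split {E,F,O,S,U} by δ(·,x) → {E,F,U} and {O,S}.
Refine {E,F,U} on symbol x: members go to different blocks, giving {F,U} and {E}.
Split {F,U} by δ(·,y) → {F} and {U}.
Split {O,S} by δ(·,y) → {S} and {O}.
No further refinement is possible. Final partition (7 blocks): {F} | {N} | {B} | {S} | {E} | {U} | {O}.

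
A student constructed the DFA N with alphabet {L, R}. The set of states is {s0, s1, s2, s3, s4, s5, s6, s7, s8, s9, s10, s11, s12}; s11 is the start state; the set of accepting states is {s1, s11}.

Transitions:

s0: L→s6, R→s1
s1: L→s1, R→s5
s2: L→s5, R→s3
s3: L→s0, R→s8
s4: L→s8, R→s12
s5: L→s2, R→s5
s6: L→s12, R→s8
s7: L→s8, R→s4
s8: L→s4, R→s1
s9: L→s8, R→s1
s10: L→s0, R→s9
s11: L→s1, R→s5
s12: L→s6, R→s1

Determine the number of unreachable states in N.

Starting at s11 and following transitions, the reachable set is {s0, s1, s2, s3, s4, s5, s6, s8, s11, s12}. That leaves s7, s9, s10 unreachable — 3 in total.

3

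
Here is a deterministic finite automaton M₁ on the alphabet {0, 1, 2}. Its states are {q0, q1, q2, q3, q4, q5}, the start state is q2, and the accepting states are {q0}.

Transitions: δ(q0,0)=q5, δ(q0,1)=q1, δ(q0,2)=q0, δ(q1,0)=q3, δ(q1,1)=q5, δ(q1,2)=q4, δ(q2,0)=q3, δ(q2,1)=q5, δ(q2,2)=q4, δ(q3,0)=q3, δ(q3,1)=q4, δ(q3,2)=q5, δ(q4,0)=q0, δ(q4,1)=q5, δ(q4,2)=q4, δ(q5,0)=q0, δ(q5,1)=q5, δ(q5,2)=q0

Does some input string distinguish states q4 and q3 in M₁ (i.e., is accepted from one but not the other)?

Yes

All states are reachable from the start state.
P0 = {q0} | {q1,q2,q3,q4,q5}.
Refine {q1,q2,q3,q4,q5} on symbol 0: members go to different blocks, giving {q1,q2,q3} and {q4,q5}.
On input 2, block {q4,q5} splits into {q4} and {q5}.
Split {q1,q2,q3} by δ(·,1) → {q1,q2} and {q3}.
Stable partition: {q0} | {q1,q2} | {q4} | {q5} | {q3} — 5 equivalence classes.
q4 and q3 end up in different blocks, so they are distinguishable. For instance, the string '0' is accepted from only q4.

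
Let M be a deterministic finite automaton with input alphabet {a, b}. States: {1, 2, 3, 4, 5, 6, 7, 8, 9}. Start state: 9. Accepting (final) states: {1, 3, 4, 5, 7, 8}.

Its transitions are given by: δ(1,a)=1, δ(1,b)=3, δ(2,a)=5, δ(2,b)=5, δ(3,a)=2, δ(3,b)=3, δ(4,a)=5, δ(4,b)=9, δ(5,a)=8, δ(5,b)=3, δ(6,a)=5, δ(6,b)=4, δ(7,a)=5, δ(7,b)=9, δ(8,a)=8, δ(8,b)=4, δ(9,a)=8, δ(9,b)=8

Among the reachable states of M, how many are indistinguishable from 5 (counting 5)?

States {1,6,7} cannot be reached from the start state, so discard them.
Start with accepting vs non-accepting: {3,4,5,8} | {2,9}.
Split {3,4,5,8} by δ(·,a) → {4,5,8} and {3}.
On input b, block {4,5,8} splits into {4} and {5} and {8}.
Split {2,9} by δ(·,a) → {2} and {9}.
The partition is now stable with 6 blocks: {4} | {2} | {3} | {5} | {8} | {9}.
The equivalence class containing 5 is {5}, of size 1.

1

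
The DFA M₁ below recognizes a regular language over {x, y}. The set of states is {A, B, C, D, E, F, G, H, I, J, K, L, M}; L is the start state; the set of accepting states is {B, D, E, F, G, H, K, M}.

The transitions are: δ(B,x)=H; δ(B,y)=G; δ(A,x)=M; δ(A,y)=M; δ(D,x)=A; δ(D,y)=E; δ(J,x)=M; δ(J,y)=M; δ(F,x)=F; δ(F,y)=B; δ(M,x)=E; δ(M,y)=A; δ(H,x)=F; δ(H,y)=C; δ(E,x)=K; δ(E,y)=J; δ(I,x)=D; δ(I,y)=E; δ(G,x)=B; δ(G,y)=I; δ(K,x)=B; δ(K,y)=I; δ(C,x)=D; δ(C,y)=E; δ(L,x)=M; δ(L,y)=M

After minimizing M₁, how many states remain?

9

All states are reachable from the start state.
Initial partition by acceptance: {B,D,E,F,G,H,K,M} | {A,C,I,J,L}.
Refine {B,D,E,F,G,H,K,M} on symbol x: members go to different blocks, giving {B,E,F,G,H,K,M} and {D}.
Refine {B,E,F,G,H,K,M} on symbol y: members go to different blocks, giving {E,G,H,K,M} and {B,F}.
Refine {E,G,H,K,M} on symbol x: members go to different blocks, giving {G,H,K} and {E,M}.
Split {A,C,I,J,L} by δ(·,x) → {A,J,L} and {C,I}.
On input x, block {B,F} splits into {B} and {F}.
Split {G,H,K} by δ(·,x) → {G,K} and {H}.
On input x, block {E,M} splits into {E} and {M}.
Stable partition: {G,K} | {A,J,L} | {D} | {B} | {E} | {C,I} | {F} | {H} | {M} — 9 equivalence classes.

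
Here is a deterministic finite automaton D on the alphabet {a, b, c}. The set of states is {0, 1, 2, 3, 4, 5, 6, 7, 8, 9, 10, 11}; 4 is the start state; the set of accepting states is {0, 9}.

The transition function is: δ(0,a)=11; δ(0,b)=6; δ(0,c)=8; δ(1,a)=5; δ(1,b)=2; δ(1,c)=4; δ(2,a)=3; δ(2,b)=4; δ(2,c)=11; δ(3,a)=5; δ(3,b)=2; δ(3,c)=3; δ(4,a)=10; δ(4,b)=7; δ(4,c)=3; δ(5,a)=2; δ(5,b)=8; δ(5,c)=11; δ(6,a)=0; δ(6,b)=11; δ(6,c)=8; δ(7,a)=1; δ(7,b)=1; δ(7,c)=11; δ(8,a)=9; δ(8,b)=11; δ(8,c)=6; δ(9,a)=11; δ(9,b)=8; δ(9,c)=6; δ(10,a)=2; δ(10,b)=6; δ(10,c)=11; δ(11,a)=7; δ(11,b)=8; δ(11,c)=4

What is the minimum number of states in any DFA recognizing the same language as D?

6

P0 = {0,9} | {1,2,3,4,5,6,7,8,10,11}.
On input a, block {1,2,3,4,5,6,7,8,10,11} splits into {1,2,3,4,5,7,10,11} and {6,8}.
Split {1,2,3,4,5,7,10,11} by δ(·,b) → {1,2,3,4,7} and {5,10,11}.
Split {1,2,3,4,7} by δ(·,a) → {1,3,4} and {2,7}.
On input c, block {5,10,11} splits into {5,10} and {11}.
The partition is now stable with 6 blocks: {0,9} | {1,3,4} | {6,8} | {5,10} | {2,7} | {11}.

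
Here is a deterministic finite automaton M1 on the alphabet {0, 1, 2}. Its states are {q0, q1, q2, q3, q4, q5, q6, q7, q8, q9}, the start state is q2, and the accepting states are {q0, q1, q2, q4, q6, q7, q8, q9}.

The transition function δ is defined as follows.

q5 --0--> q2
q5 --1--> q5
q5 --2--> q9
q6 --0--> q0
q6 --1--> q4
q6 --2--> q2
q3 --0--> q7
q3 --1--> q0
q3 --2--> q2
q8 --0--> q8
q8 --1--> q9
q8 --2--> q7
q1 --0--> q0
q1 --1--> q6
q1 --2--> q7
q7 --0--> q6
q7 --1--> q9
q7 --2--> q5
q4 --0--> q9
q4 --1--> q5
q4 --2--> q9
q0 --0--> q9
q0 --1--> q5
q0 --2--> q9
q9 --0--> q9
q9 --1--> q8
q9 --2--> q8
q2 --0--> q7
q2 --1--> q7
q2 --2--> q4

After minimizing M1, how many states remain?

States {q1,q3} cannot be reached from the start state, so discard them.
Initial partition by acceptance: {q0,q2,q4,q6,q7,q8,q9} | {q5}.
Split {q0,q2,q4,q6,q7,q8,q9} by δ(·,1) → {q2,q6,q7,q8,q9} and {q0,q4}.
Split {q2,q6,q7,q8,q9} by δ(·,0) → {q2,q7,q8,q9} and {q6}.
On input 0, block {q2,q7,q8,q9} splits into {q2,q8,q9} and {q7}.
Refine {q2,q8,q9} on symbol 0: members go to different blocks, giving {q8,q9} and {q2}.
On input 2, block {q8,q9} splits into {q8} and {q9}.
The partition is now stable with 7 blocks: {q8} | {q5} | {q0,q4} | {q6} | {q7} | {q2} | {q9}.

7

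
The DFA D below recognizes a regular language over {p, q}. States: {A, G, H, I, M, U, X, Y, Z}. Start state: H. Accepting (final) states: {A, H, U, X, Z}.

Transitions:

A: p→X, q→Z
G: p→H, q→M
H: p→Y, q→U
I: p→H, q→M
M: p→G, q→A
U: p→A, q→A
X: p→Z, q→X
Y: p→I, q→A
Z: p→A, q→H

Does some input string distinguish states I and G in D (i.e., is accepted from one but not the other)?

No

All states are reachable from the start state.
P0 = {A,H,U,X,Z} | {G,I,M,Y}.
On input p, block {A,H,U,X,Z} splits into {A,U,X,Z} and {H}.
Refine {A,U,X,Z} on symbol q: members go to different blocks, giving {A,U,X} and {Z}.
Split {A,U,X} by δ(·,p) → {A,U} and {X}.
Refine {A,U} on symbol p: members go to different blocks, giving {A} and {U}.
Refine {G,I,M,Y} on symbol p: members go to different blocks, giving {M,Y} and {G,I}.
Stable partition: {A} | {M,Y} | {H} | {Z} | {X} | {U} | {G,I} — 7 equivalence classes.
I and G lie in the same block of the stable partition, so they are equivalent — no string distinguishes them.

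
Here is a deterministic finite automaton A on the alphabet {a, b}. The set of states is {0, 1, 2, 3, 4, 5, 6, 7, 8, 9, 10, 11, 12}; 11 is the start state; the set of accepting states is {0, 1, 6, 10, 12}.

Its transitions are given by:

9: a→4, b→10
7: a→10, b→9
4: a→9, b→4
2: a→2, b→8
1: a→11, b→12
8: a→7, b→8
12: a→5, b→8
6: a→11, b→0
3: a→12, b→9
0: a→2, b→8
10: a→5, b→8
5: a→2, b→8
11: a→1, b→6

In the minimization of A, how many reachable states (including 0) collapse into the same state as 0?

States {3} cannot be reached from the start state, so discard them.
Initial partition by acceptance: {0,1,6,10,12} | {2,4,5,7,8,9,11}.
Split {0,1,6,10,12} by δ(·,b) → {0,10,12} and {1,6}.
Refine {2,4,5,7,8,9,11} on symbol a: members go to different blocks, giving {2,4,5,8,9} and {7} and {11}.
Refine {2,4,5,8,9} on symbol a: members go to different blocks, giving {2,4,5,9} and {8}.
On input b, block {2,4,5,9} splits into {2,5} and {4} and {9}.
The partition is now stable with 8 blocks: {0,10,12} | {2,5} | {1,6} | {7} | {11} | {8} | {4} | {9}.
State 0 belongs to the block {0,10,12}, which has 3 states.

3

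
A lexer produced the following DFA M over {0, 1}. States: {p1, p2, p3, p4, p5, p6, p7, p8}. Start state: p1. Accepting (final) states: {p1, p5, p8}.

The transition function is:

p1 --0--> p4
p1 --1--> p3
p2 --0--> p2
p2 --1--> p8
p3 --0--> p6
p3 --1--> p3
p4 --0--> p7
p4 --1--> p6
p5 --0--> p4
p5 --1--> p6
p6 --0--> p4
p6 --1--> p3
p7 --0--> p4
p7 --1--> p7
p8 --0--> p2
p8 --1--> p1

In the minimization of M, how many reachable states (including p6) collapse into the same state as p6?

4

Reachable states from the start: {p1,p3,p4,p6,p7}. Unreachable: {p2,p5,p8} — drop them.
Start with accepting vs non-accepting: {p1} | {p3,p4,p6,p7}.
The partition is now stable with 2 blocks: {p1} | {p3,p4,p6,p7}.
State p6 belongs to the block {p3,p4,p6,p7}, which has 4 states.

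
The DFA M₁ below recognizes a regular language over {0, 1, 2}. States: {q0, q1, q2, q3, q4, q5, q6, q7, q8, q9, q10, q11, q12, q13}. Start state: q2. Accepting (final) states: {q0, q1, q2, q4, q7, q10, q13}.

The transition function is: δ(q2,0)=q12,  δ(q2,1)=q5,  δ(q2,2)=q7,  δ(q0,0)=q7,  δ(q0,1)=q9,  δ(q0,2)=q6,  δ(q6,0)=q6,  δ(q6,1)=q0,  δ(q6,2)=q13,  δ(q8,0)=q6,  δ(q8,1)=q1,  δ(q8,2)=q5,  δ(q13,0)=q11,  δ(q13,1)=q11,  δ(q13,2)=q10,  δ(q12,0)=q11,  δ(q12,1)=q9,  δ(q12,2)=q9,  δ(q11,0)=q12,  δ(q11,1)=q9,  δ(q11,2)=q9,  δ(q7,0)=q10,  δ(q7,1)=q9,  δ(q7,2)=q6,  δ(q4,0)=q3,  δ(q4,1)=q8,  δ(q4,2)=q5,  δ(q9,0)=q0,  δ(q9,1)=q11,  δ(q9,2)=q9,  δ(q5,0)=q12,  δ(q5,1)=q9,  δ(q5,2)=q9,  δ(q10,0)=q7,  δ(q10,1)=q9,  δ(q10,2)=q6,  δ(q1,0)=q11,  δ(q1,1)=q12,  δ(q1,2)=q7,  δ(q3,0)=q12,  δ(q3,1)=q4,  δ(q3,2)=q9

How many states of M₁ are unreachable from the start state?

4

No path from q2 leads to q1, q3, q4, q8; the other 10 states are all reachable.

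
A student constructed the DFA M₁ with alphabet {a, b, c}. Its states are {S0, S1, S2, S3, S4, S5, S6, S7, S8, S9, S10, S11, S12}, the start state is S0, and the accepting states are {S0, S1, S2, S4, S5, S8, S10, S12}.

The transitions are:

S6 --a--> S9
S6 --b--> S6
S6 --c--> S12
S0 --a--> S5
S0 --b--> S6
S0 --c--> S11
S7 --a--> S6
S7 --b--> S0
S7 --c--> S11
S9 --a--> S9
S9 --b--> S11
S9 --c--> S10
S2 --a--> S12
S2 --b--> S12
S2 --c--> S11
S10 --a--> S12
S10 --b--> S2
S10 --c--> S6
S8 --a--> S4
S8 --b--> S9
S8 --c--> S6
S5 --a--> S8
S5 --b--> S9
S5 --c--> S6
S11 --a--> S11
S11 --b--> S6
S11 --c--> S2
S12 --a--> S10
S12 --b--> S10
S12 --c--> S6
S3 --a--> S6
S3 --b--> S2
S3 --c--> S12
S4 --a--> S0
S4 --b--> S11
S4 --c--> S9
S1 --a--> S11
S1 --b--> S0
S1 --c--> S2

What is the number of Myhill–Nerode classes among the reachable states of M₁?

First remove the unreachable states {S1,S3,S7}; 10 states remain.
Initial partition by acceptance: {S0,S2,S4,S5,S8,S10,S12} | {S6,S9,S11}.
Split {S0,S2,S4,S5,S8,S10,S12} by δ(·,b) → {S0,S4,S5,S8} and {S2,S10,S12}.
Stable partition: {S0,S4,S5,S8} | {S6,S9,S11} | {S2,S10,S12} — 3 equivalence classes.

3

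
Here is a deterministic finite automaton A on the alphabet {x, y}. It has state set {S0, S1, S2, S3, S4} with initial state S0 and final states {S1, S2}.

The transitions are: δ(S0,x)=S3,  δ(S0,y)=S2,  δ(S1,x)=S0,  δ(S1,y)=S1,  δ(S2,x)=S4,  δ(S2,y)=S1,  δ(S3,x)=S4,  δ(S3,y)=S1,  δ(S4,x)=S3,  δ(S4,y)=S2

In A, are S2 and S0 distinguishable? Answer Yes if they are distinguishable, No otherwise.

All states are reachable from the start state.
Start with accepting vs non-accepting: {S1,S2} | {S0,S3,S4}.
Stable partition: {S1,S2} | {S0,S3,S4} — 2 equivalence classes.
S2 and S0 end up in different blocks, so they are distinguishable. For instance, the string 'ε' is accepted from only S2.

Yes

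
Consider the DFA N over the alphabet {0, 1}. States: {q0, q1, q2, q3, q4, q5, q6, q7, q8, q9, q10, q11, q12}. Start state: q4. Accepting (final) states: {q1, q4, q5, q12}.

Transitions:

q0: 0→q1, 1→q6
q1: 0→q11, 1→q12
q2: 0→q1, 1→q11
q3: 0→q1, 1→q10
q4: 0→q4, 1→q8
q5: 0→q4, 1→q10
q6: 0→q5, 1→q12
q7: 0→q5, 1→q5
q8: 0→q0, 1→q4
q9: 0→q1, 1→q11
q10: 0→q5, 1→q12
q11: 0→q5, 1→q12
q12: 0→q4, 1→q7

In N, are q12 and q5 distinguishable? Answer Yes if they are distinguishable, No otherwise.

No

First remove the unreachable states {q2,q3,q9}; 10 states remain.
Start with accepting vs non-accepting: {q1,q4,q5,q12} | {q0,q6,q7,q8,q10,q11}.
Split {q1,q4,q5,q12} by δ(·,0) → {q4,q5,q12} and {q1}.
Refine {q0,q6,q7,q8,q10,q11} on symbol 0: members go to different blocks, giving {q6,q7,q10,q11} and {q0} and {q8}.
Refine {q4,q5,q12} on symbol 1: members go to different blocks, giving {q5,q12} and {q4}.
The partition is now stable with 6 blocks: {q5,q12} | {q6,q7,q10,q11} | {q1} | {q0} | {q8} | {q4}.
q12 and q5 lie in the same block of the stable partition, so they are equivalent — no string distinguishes them.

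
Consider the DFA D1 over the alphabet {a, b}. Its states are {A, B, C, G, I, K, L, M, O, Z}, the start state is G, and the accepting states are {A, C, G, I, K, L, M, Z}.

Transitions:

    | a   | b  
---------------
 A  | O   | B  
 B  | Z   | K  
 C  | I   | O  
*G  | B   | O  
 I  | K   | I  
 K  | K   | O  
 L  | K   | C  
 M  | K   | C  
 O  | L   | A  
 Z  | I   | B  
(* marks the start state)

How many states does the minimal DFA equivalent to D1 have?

States {M} cannot be reached from the start state, so discard them.
P0 = {A,C,G,I,K,L,Z} | {B,O}.
Refine {A,C,G,I,K,L,Z} on symbol a: members go to different blocks, giving {C,I,K,L,Z} and {A,G}.
Split {C,I,K,L,Z} by δ(·,b) → {C,K,Z} and {I,L}.
On input a, block {C,K,Z} splits into {C,Z} and {K}.
On input a, block {B,O} splits into {O} and {B}.
Split {C,Z} by δ(·,b) → {C} and {Z}.
Split {A,G} by δ(·,a) → {G} and {A}.
On input b, block {I,L} splits into {I} and {L}.
The partition is now stable with 9 blocks: {C} | {O} | {G} | {I} | {K} | {B} | {Z} | {A} | {L}.

9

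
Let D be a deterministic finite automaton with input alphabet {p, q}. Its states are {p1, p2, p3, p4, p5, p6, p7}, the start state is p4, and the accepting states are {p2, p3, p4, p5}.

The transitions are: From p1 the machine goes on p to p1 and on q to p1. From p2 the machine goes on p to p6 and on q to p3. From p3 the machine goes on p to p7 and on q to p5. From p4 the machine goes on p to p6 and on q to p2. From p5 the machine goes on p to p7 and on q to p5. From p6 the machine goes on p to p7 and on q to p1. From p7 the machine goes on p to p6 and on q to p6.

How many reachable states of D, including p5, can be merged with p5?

All states are reachable from the start state.
Start with accepting vs non-accepting: {p2,p3,p4,p5} | {p1,p6,p7}.
The partition is now stable with 2 blocks: {p2,p3,p4,p5} | {p1,p6,p7}.
State p5 belongs to the block {p2,p3,p4,p5}, which has 4 states.

4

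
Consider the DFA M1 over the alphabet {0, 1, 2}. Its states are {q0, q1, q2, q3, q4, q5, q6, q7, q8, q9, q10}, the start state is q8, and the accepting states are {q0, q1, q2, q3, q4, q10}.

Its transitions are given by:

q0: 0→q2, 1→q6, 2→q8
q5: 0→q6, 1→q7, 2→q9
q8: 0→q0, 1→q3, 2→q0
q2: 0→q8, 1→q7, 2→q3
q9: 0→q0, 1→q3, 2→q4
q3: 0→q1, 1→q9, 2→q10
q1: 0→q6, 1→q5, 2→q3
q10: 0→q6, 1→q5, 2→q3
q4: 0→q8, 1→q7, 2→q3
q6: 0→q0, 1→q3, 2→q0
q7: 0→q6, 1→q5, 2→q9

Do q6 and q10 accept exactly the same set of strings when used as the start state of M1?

No

Every state is reachable, so we keep all 11.
Start with accepting vs non-accepting: {q0,q1,q2,q3,q4,q10} | {q5,q6,q7,q8,q9}.
Refine {q0,q1,q2,q3,q4,q10} on symbol 0: members go to different blocks, giving {q1,q2,q4,q10} and {q0,q3}.
Split {q5,q6,q7,q8,q9} by δ(·,0) → {q6,q8,q9} and {q5,q7}.
Split {q6,q8,q9} by δ(·,2) → {q6,q8} and {q9}.
Refine {q0,q3} on symbol 1: members go to different blocks, giving {q0} and {q3}.
No further refinement is possible. Final partition (6 blocks): {q1,q2,q4,q10} | {q6,q8} | {q0} | {q5,q7} | {q9} | {q3}.
q6 and q10 end up in different blocks, so they are distinguishable. For instance, the string 'ε' is accepted from only q10.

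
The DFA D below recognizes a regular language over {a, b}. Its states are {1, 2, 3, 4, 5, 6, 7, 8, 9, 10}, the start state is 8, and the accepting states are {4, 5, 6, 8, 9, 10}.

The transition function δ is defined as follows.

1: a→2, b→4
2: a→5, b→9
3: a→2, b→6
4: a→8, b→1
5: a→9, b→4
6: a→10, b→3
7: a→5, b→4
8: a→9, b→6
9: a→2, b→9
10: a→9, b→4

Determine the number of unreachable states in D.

1

No path from 8 leads to 7; the other 9 states are all reachable.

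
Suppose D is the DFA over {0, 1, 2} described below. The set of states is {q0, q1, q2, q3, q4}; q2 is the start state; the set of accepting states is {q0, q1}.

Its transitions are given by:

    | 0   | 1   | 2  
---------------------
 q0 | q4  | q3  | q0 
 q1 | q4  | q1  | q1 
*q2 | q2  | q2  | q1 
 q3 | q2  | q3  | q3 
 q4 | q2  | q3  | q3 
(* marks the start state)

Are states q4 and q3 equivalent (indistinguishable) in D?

Yes

States {q0} cannot be reached from the start state, so discard them.
Start with accepting vs non-accepting: {q1} | {q2,q3,q4}.
On input 2, block {q2,q3,q4} splits into {q3,q4} and {q2}.
Stable partition: {q1} | {q3,q4} | {q2} — 3 equivalence classes.
q4 and q3 lie in the same block of the stable partition, so they are equivalent — no string distinguishes them.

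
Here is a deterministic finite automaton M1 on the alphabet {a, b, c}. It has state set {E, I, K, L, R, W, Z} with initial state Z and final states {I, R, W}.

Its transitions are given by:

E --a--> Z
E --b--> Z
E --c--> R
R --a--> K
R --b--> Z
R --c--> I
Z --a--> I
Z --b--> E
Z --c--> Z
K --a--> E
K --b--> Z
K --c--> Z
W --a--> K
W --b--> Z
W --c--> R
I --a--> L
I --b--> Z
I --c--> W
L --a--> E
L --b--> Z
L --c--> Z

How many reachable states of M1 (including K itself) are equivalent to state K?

2

All states are reachable from the start state.
P0 = {I,R,W} | {E,K,L,Z}.
Split {E,K,L,Z} by δ(·,a) → {E,K,L} and {Z}.
Refine {E,K,L} on symbol a: members go to different blocks, giving {K,L} and {E}.
No further refinement is possible. Final partition (4 blocks): {I,R,W} | {K,L} | {Z} | {E}.
The equivalence class containing K is {K,L}, of size 2.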